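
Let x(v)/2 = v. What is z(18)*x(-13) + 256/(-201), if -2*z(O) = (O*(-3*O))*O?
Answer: -45717304/201 ≈ -2.2745e+5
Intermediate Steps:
z(O) = 3*O³/2 (z(O) = -O*(-3*O)*O/2 = -(-3*O²)*O/2 = -(-3)*O³/2 = 3*O³/2)
x(v) = 2*v
z(18)*x(-13) + 256/(-201) = ((3/2)*18³)*(2*(-13)) + 256/(-201) = ((3/2)*5832)*(-26) + 256*(-1/201) = 8748*(-26) - 256/201 = -227448 - 256/201 = -45717304/201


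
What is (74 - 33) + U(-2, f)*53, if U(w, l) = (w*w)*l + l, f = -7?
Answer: -1814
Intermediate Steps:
U(w, l) = l + l*w**2 (U(w, l) = w**2*l + l = l*w**2 + l = l + l*w**2)
(74 - 33) + U(-2, f)*53 = (74 - 33) - 7*(1 + (-2)**2)*53 = 41 - 7*(1 + 4)*53 = 41 - 7*5*53 = 41 - 35*53 = 41 - 1855 = -1814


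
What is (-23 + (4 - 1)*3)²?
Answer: 196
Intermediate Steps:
(-23 + (4 - 1)*3)² = (-23 + 3*3)² = (-23 + 9)² = (-14)² = 196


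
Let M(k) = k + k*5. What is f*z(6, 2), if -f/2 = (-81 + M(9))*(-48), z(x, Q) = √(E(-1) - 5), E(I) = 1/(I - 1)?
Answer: -1296*I*√22 ≈ -6078.8*I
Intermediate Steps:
E(I) = 1/(-1 + I)
M(k) = 6*k (M(k) = k + 5*k = 6*k)
z(x, Q) = I*√22/2 (z(x, Q) = √(1/(-1 - 1) - 5) = √(1/(-2) - 5) = √(-½ - 5) = √(-11/2) = I*√22/2)
f = -2592 (f = -2*(-81 + 6*9)*(-48) = -2*(-81 + 54)*(-48) = -(-54)*(-48) = -2*1296 = -2592)
f*z(6, 2) = -1296*I*√22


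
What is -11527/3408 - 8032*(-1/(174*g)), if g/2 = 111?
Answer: -34824325/10970352 ≈ -3.1744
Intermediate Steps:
g = 222 (g = 2*111 = 222)
-11527/3408 - 8032*(-1/(174*g)) = -11527/3408 - 8032/((-174*222)) = -11527*1/3408 - 8032/(-38628) = -11527/3408 - 8032*(-1/38628) = -11527/3408 + 2008/9657 = -34824325/10970352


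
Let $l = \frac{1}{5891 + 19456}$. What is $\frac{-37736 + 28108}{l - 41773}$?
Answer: $\frac{122020458}{529410115} \approx 0.23048$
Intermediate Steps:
$l = \frac{1}{25347} \approx 3.9452 \cdot 10^{-5}$
$\frac{-37736 + 28108}{l - 41773} = \frac{-37736 + 28108}{\frac{1}{25347} - 41773} = - \frac{9628}{- \frac{1058820230}{25347}} = \left(-9628\right) \left(- \frac{25347}{1058820230}\right) = \frac{122020458}{529410115}$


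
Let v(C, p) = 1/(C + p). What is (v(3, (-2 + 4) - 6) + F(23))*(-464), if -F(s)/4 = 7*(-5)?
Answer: -64496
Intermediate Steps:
F(s) = 140 (F(s) = -28*(-5) = -4*(-35) = 140)
(v(3, (-2 + 4) - 6) + F(23))*(-464) = (1/(3 + ((-2 + 4) - 6)) + 140)*(-464) = (1/(3 + (2 - 6)) + 140)*(-464) = (1/(3 - 4) + 140)*(-464) = (1/(-1) + 140)*(-464) = (-1 + 140)*(-464) = 139*(-464) = -64496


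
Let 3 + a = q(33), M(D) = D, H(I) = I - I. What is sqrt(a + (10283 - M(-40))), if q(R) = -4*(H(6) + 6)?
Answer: 6*sqrt(286) ≈ 101.47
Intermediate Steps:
H(I) = 0
q(R) = -24 (q(R) = -4*(0 + 6) = -4*6 = -24)
a = -27 (a = -3 - 24 = -27)
sqrt(a + (10283 - M(-40))) = sqrt(-27 + (10283 - 1*(-40))) = sqrt(-27 + (10283 + 40)) = sqrt(-27 + 10323) = sqrt(10296) = 6*sqrt(286)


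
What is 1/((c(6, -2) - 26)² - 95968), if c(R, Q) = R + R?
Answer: -1/95772 ≈ -1.0441e-5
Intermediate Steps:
c(R, Q) = 2*R
1/((c(6, -2) - 26)² - 95968) = 1/((2*6 - 26)² - 95968) = 1/((12 - 26)² - 95968) = 1/((-14)² - 95968) = 1/(196 - 95968) = 1/(-95772) = -1/95772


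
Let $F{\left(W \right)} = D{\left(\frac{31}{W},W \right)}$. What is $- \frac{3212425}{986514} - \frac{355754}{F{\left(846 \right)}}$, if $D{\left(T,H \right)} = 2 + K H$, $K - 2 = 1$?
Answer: $- \frac{44889482632}{313218195} \approx -143.32$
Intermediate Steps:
$K = 3$ ($K = 2 + 1 = 3$)
$D{\left(T,H \right)} = 2 + 3 H$
$F{\left(W \right)} = 2 + 3 W$
$- \frac{3212425}{986514} - \frac{355754}{F{\left(846 \right)}} = - \frac{3212425}{986514} - \frac{355754}{2 + 3 \cdot 846} = \left(-3212425\right) \frac{1}{986514} - \frac{355754}{2 + 2538} = - \frac{3212425}{986514} - \frac{355754}{2540} = - \frac{3212425}{986514} - \frac{177877}{1270} = - \frac{44889482632}{313218195}$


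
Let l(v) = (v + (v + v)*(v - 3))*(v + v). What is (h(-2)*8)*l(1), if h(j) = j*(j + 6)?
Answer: 384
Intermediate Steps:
h(j) = j*(6 + j)
l(v) = 2*v*(v + 2*v*(-3 + v)) (l(v) = (v + (2*v)*(-3 + v))*(2*v) = (v + 2*v*(-3 + v))*(2*v) = 2*v*(v + 2*v*(-3 + v)))
(h(-2)*8)*l(1) = (-2*(6 - 2)*8)*(1**2*(-10 + 4*1)) = (-2*4*8)*(1*(-10 + 4)) = (-8*8)*(1*(-6)) = -64*(-6) = 384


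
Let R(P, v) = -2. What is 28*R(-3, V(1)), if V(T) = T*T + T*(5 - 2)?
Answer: -56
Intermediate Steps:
V(T) = T**2 + 3*T (V(T) = T**2 + T*3 = T**2 + 3*T)
28*R(-3, V(1)) = 28*(-2) = -56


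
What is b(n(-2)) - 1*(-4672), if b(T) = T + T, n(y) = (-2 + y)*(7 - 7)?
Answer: 4672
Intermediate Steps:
n(y) = 0 (n(y) = (-2 + y)*0 = 0)
b(T) = 2*T
b(n(-2)) - 1*(-4672) = 2*0 - 1*(-4672) = 0 + 4672 = 4672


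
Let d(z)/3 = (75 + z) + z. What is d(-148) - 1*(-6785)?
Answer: 6122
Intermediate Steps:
d(z) = 225 + 6*z (d(z) = 3*((75 + z) + z) = 3*(75 + 2*z) = 225 + 6*z)
d(-148) - 1*(-6785) = (225 + 6*(-148)) - 1*(-6785) = (225 - 888) + 6785 = -663 + 6785 = 6122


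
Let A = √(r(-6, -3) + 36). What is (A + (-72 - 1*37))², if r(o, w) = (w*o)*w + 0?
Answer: 11863 - 654*I*√2 ≈ 11863.0 - 924.9*I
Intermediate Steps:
r(o, w) = o*w² (r(o, w) = (o*w)*w + 0 = o*w² + 0 = o*w²)
A = 3*I*√2 (A = √(-6*(-3)² + 36) = √(-6*9 + 36) = √(-54 + 36) = √(-18) = 3*I*√2 ≈ 4.2426*I)
(A + (-72 - 1*37))² = (3*I*√2 + (-72 - 1*37))² = (3*I*√2 + (-72 - 37))² = (3*I*√2 - 109)² = (-109 + 3*I*√2)²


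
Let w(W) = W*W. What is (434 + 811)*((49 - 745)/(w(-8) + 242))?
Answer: -48140/17 ≈ -2831.8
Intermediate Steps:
w(W) = W²
(434 + 811)*((49 - 745)/(w(-8) + 242)) = (434 + 811)*((49 - 745)/((-8)² + 242)) = 1245*(-696/(64 + 242)) = 1245*(-696/306) = 1245*(-696*1/306) = 1245*(-116/51) = -48140/17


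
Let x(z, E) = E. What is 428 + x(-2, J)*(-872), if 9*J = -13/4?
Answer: 6686/9 ≈ 742.89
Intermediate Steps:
J = -13/36 (J = (-13/4)/9 = (-13*¼)/9 = (⅑)*(-13/4) = -13/36 ≈ -0.36111)
428 + x(-2, J)*(-872) = 428 - 13/36*(-872) = 428 + 2834/9 = 6686/9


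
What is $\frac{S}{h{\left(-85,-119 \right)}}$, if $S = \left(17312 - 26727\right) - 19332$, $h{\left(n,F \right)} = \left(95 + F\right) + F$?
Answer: $\frac{28747}{143} \approx 201.03$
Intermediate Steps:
$h{\left(n,F \right)} = 95 + 2 F$
$S = -28747$ ($S = -9415 - 19332 = -28747$)
$\frac{S}{h{\left(-85,-119 \right)}} = - \frac{28747}{95 + 2 \left(-119\right)} = - \frac{28747}{95 - 238} = - \frac{28747}{-143} = \left(-28747\right) \left(- \frac{1}{143}\right) = \frac{28747}{143}$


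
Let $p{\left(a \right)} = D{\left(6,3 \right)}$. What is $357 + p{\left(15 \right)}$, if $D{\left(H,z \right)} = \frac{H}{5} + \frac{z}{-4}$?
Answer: $\frac{7149}{20} \approx 357.45$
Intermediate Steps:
$D{\left(H,z \right)} = - \frac{z}{4} + \frac{H}{5}$ ($D{\left(H,z \right)} = H \frac{1}{5} + z \left(- \frac{1}{4}\right) = \frac{H}{5} - \frac{z}{4} = - \frac{z}{4} + \frac{H}{5}$)
$p{\left(a \right)} = \frac{9}{20}$ ($p{\left(a \right)} = \left(- \frac{1}{4}\right) 3 + \frac{1}{5} \cdot 6 = - \frac{3}{4} + \frac{6}{5} = \frac{9}{20}$)
$357 + p{\left(15 \right)} = 357 + \frac{9}{20} = \frac{7149}{20}$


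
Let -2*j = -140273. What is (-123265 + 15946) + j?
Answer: -74365/2 ≈ -37183.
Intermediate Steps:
j = 140273/2 (j = -½*(-140273) = 140273/2 ≈ 70137.)
(-123265 + 15946) + j = (-123265 + 15946) + 140273/2 = -107319 + 140273/2 = -74365/2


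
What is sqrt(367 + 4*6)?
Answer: sqrt(391) ≈ 19.774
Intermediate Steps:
sqrt(367 + 4*6) = sqrt(367 + 24) = sqrt(391)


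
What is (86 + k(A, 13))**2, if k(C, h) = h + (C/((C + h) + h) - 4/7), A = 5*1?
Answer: 457703236/47089 ≈ 9720.0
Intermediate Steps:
A = 5
k(C, h) = -4/7 + h + C/(C + 2*h) (k(C, h) = h + (C/(C + 2*h) - 4*1/7) = h + (C/(C + 2*h) - 4/7) = h + (-4/7 + C/(C + 2*h)) = -4/7 + h + C/(C + 2*h))
(86 + k(A, 13))**2 = (86 + (-8*13 + 3*5 + 14*13**2 + 7*5*13)/(7*(5 + 2*13)))**2 = (86 + (-104 + 15 + 14*169 + 455)/(7*(5 + 26)))**2 = (86 + (1/7)*(-104 + 15 + 2366 + 455)/31)**2 = (86 + (1/7)*(1/31)*2732)**2 = (86 + 2732/217)**2 = (21394/217)**2 = 457703236/47089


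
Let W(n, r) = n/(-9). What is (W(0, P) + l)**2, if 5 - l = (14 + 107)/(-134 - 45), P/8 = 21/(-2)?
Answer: 1032256/32041 ≈ 32.217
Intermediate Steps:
P = -84 (P = 8*(21/(-2)) = 8*(21*(-1/2)) = 8*(-21/2) = -84)
W(n, r) = -n/9 (W(n, r) = n*(-1/9) = -n/9)
l = 1016/179 (l = 5 - (14 + 107)/(-134 - 45) = 5 - 121/(-179) = 5 - 121*(-1)/179 = 5 - 1*(-121/179) = 5 + 121/179 = 1016/179 ≈ 5.6760)
(W(0, P) + l)**2 = (-1/9*0 + 1016/179)**2 = (0 + 1016/179)**2 = (1016/179)**2 = 1032256/32041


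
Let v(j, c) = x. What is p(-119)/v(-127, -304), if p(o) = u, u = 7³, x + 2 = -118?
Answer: -343/120 ≈ -2.8583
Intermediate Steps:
x = -120 (x = -2 - 118 = -120)
v(j, c) = -120
u = 343
p(o) = 343
p(-119)/v(-127, -304) = 343/(-120) = 343*(-1/120) = -343/120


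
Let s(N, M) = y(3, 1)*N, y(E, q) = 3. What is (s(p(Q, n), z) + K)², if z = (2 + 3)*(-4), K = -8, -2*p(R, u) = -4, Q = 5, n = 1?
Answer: 4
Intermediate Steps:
p(R, u) = 2 (p(R, u) = -½*(-4) = 2)
z = -20 (z = 5*(-4) = -20)
s(N, M) = 3*N
(s(p(Q, n), z) + K)² = (3*2 - 8)² = (6 - 8)² = (-2)² = 4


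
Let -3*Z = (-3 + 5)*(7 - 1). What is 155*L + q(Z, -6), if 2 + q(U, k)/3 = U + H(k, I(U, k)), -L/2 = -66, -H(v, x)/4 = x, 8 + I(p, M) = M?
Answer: 20610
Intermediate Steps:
Z = -4 (Z = -(-3 + 5)*(7 - 1)/3 = -2*6/3 = -⅓*12 = -4)
I(p, M) = -8 + M
H(v, x) = -4*x
L = 132 (L = -2*(-66) = 132)
q(U, k) = 90 - 12*k + 3*U (q(U, k) = -6 + 3*(U - 4*(-8 + k)) = -6 + 3*(U + (32 - 4*k)) = -6 + 3*(32 + U - 4*k) = -6 + (96 - 12*k + 3*U) = 90 - 12*k + 3*U)
155*L + q(Z, -6) = 155*132 + (90 - 12*(-6) + 3*(-4)) = 20460 + (90 + 72 - 12) = 20460 + 150 = 20610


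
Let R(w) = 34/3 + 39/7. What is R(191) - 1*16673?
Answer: -349778/21 ≈ -16656.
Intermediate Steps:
R(w) = 355/21 (R(w) = 34*(1/3) + 39*(1/7) = 34/3 + 39/7 = 355/21)
R(191) - 1*16673 = 355/21 - 1*16673 = 355/21 - 16673 = -349778/21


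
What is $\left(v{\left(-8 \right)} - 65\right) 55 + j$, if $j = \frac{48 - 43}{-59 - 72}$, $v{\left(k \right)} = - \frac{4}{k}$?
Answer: $- \frac{929455}{262} \approx -3547.5$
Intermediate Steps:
$j = - \frac{5}{131}$ ($j = \frac{5}{-131} = 5 \left(- \frac{1}{131}\right) = - \frac{5}{131} \approx -0.038168$)
$\left(v{\left(-8 \right)} - 65\right) 55 + j = \left(- \frac{4}{-8} - 65\right) 55 - \frac{5}{131} = \left(\left(-4\right) \left(- \frac{1}{8}\right) - 65\right) 55 - \frac{5}{131} = \left(\frac{1}{2} - 65\right) 55 - \frac{5}{131} = \left(- \frac{129}{2}\right) 55 - \frac{5}{131} = - \frac{7095}{2} - \frac{5}{131} = - \frac{929455}{262}$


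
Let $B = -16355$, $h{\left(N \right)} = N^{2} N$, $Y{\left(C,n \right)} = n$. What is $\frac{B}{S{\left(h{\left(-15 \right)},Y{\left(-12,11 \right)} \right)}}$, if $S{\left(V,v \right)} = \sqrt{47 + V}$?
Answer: $\frac{16355 i \sqrt{13}}{208} \approx 283.5 i$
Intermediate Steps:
$h{\left(N \right)} = N^{3}$
$\frac{B}{S{\left(h{\left(-15 \right)},Y{\left(-12,11 \right)} \right)}} = - \frac{16355}{\sqrt{47 + \left(-15\right)^{3}}} = - \frac{16355}{\sqrt{47 - 3375}} = - \frac{16355}{\sqrt{-3328}} = - \frac{16355}{16 i \sqrt{13}} = - 16355 \left(- \frac{i \sqrt{13}}{208}\right) = \frac{16355 i \sqrt{13}}{208}$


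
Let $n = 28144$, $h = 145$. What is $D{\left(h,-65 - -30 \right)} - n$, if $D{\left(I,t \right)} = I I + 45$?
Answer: $-7074$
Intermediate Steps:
$D{\left(I,t \right)} = 45 + I^{2}$ ($D{\left(I,t \right)} = I^{2} + 45 = 45 + I^{2}$)
$D{\left(h,-65 - -30 \right)} - n = \left(45 + 145^{2}\right) - 28144 = \left(45 + 21025\right) - 28144 = 21070 - 28144 = -7074$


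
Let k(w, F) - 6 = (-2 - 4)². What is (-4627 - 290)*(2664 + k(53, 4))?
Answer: -13305402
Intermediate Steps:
k(w, F) = 42 (k(w, F) = 6 + (-2 - 4)² = 6 + (-6)² = 6 + 36 = 42)
(-4627 - 290)*(2664 + k(53, 4)) = (-4627 - 290)*(2664 + 42) = -4917*2706 = -13305402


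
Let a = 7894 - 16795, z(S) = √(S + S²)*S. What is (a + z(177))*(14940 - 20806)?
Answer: 52213266 - 1038282*√31506 ≈ -1.3208e+8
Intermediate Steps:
z(S) = S*√(S + S²)
a = -8901
(a + z(177))*(14940 - 20806) = (-8901 + 177*√(177*(1 + 177)))*(14940 - 20806) = (-8901 + 177*√(177*178))*(-5866) = (-8901 + 177*√31506)*(-5866) = 52213266 - 1038282*√31506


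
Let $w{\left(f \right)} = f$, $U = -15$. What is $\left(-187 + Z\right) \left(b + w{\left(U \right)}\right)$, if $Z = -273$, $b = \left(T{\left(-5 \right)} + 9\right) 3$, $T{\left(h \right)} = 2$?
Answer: $-8280$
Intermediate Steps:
$b = 33$ ($b = \left(2 + 9\right) 3 = 11 \cdot 3 = 33$)
$\left(-187 + Z\right) \left(b + w{\left(U \right)}\right) = \left(-187 - 273\right) \left(33 - 15\right) = \left(-460\right) 18 = -8280$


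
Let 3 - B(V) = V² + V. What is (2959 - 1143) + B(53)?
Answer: -1043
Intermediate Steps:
B(V) = 3 - V - V² (B(V) = 3 - (V² + V) = 3 - (V + V²) = 3 + (-V - V²) = 3 - V - V²)
(2959 - 1143) + B(53) = (2959 - 1143) + (3 - 1*53 - 1*53²) = 1816 + (3 - 53 - 1*2809) = 1816 + (3 - 53 - 2809) = 1816 - 2859 = -1043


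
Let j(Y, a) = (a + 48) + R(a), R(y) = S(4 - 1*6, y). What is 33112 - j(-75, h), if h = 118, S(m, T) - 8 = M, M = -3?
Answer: 32941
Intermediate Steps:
S(m, T) = 5 (S(m, T) = 8 - 3 = 5)
R(y) = 5
j(Y, a) = 53 + a (j(Y, a) = (a + 48) + 5 = (48 + a) + 5 = 53 + a)
33112 - j(-75, h) = 33112 - (53 + 118) = 33112 - 1*171 = 33112 - 171 = 32941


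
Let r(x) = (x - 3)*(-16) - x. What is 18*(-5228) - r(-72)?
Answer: -95376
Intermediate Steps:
r(x) = 48 - 17*x (r(x) = (-3 + x)*(-16) - x = (48 - 16*x) - x = 48 - 17*x)
18*(-5228) - r(-72) = 18*(-5228) - (48 - 17*(-72)) = -94104 - (48 + 1224) = -94104 - 1*1272 = -94104 - 1272 = -95376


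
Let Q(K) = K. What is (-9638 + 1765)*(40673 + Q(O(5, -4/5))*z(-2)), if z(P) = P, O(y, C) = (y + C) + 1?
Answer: -1600683249/5 ≈ -3.2014e+8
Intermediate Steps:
O(y, C) = 1 + C + y (O(y, C) = (C + y) + 1 = 1 + C + y)
(-9638 + 1765)*(40673 + Q(O(5, -4/5))*z(-2)) = (-9638 + 1765)*(40673 + (1 - 4/5 + 5)*(-2)) = -7873*(40673 + (1 - 4*⅕ + 5)*(-2)) = -7873*(40673 + (1 - ⅘ + 5)*(-2)) = -7873*(40673 + (26/5)*(-2)) = -7873*(40673 - 52/5) = -7873*203313/5 = -1600683249/5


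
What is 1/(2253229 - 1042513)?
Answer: 1/1210716 ≈ 8.2596e-7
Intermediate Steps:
1/(2253229 - 1042513) = 1/1210716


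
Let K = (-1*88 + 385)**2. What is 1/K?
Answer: 1/88209 ≈ 1.1337e-5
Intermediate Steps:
K = 88209 (K = (-88 + 385)**2 = 297**2 = 88209)
1/K = 1/88209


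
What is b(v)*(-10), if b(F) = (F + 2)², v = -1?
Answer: -10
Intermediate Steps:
b(F) = (2 + F)²
b(v)*(-10) = (2 - 1)²*(-10) = 1²*(-10) = 1*(-10) = -10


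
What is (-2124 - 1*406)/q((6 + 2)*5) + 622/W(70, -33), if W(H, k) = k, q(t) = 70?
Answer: -12703/231 ≈ -54.991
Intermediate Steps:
(-2124 - 1*406)/q((6 + 2)*5) + 622/W(70, -33) = (-2124 - 1*406)/70 + 622/(-33) = (-2124 - 406)*(1/70) + 622*(-1/33) = -2530*1/70 - 622/33 = -253/7 - 622/33 = -12703/231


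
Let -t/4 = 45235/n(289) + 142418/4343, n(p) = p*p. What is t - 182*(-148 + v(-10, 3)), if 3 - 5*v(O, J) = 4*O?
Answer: 45772140464702/1813658515 ≈ 25237.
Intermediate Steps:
v(O, J) = 3/5 - 4*O/5
n(p) = p**2
t = -48365397532/362731703 (t = -4*(45235/(289**2) + 142418/4343) = -4*(45235/83521 + 142418*(1/4343)) = -4*(45235*(1/83521) + 142418/4343) = -4*(45235/83521 + 142418/4343) = -4*12091349383/362731703 = -48365397532/362731703 ≈ -133.34)
t - 182*(-148 + v(-10, 3)) = -48365397532/362731703 - 182*(-148 + (3/5 - 4/5*(-10))) = -48365397532/362731703 - 182*(-148 + (3/5 + 8)) = -48365397532/362731703 - 182*(-148 + 43/5) = -48365397532/362731703 - 182*(-697)/5 = -48365397532/362731703 - 1*(-126854/5) = -48365397532/362731703 + 126854/5 = 45772140464702/1813658515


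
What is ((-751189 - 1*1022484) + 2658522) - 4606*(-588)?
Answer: 3593177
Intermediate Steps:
((-751189 - 1*1022484) + 2658522) - 4606*(-588) = ((-751189 - 1022484) + 2658522) + 2708328 = (-1773673 + 2658522) + 2708328 = 884849 + 2708328 = 3593177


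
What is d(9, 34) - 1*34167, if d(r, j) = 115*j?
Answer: -30257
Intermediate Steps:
d(9, 34) - 1*34167 = 115*34 - 1*34167 = 3910 - 34167 = -30257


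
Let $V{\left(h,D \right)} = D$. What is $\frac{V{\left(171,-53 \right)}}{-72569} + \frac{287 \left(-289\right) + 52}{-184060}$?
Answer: $\frac{6025072159}{13357050140} \approx 0.45108$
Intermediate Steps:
$\frac{V{\left(171,-53 \right)}}{-72569} + \frac{287 \left(-289\right) + 52}{-184060} = - \frac{53}{-72569} + \frac{287 \left(-289\right) + 52}{-184060} = \left(-53\right) \left(- \frac{1}{72569}\right) + \left(-82943 + 52\right) \left(- \frac{1}{184060}\right) = \frac{53}{72569} - - \frac{82891}{184060} = \frac{53}{72569} + \frac{82891}{184060} = \frac{6025072159}{13357050140}$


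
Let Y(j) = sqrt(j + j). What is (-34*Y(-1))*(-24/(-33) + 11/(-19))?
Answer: -1054*I*sqrt(2)/209 ≈ -7.132*I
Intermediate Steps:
Y(j) = sqrt(2)*sqrt(j) (Y(j) = sqrt(2*j) = sqrt(2)*sqrt(j))
(-34*Y(-1))*(-24/(-33) + 11/(-19)) = (-34*sqrt(2)*sqrt(-1))*(-24/(-33) + 11/(-19)) = (-34*sqrt(2)*I)*(-24*(-1/33) + 11*(-1/19)) = (-34*I*sqrt(2))*(8/11 - 11/19) = -34*I*sqrt(2)*(31/209) = -1054*I*sqrt(2)/209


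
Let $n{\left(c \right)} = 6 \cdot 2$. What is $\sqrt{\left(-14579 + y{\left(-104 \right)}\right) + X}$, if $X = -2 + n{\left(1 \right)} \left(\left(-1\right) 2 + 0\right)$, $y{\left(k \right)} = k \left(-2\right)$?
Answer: $i \sqrt{14397} \approx 119.99 i$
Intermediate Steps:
$n{\left(c \right)} = 12$
$y{\left(k \right)} = - 2 k$
$X = -26$ ($X = -2 + 12 \left(\left(-1\right) 2 + 0\right) = -2 + 12 \left(-2 + 0\right) = -2 + 12 \left(-2\right) = -2 - 24 = -26$)
$\sqrt{\left(-14579 + y{\left(-104 \right)}\right) + X} = \sqrt{\left(-14579 - -208\right) - 26} = \sqrt{\left(-14579 + 208\right) - 26} = \sqrt{-14371 - 26} = \sqrt{-14397} = i \sqrt{14397}$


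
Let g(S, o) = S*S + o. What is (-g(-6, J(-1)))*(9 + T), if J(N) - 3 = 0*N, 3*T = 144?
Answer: -2223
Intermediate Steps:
T = 48 (T = (⅓)*144 = 48)
J(N) = 3 (J(N) = 3 + 0*N = 3 + 0 = 3)
g(S, o) = o + S² (g(S, o) = S² + o = o + S²)
(-g(-6, J(-1)))*(9 + T) = (-(3 + (-6)²))*(9 + 48) = -(3 + 36)*57 = -1*39*57 = -39*57 = -2223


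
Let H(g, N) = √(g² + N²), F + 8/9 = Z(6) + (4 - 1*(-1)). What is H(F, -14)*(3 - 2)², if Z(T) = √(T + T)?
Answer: √(18217 + 1332*√3)/9 ≈ 15.918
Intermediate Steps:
Z(T) = √2*√T (Z(T) = √(2*T) = √2*√T)
F = 37/9 + 2*√3 (F = -8/9 + (√2*√6 + (4 - 1*(-1))) = -8/9 + (2*√3 + (4 + 1)) = -8/9 + (2*√3 + 5) = -8/9 + (5 + 2*√3) = 37/9 + 2*√3 ≈ 7.5752)
H(g, N) = √(N² + g²)
H(F, -14)*(3 - 2)² = √((-14)² + (37/9 + 2*√3)²)*(3 - 2)² = √(196 + (37/9 + 2*√3)²)*1² = √(196 + (37/9 + 2*√3)²)*1 = √(196 + (37/9 + 2*√3)²)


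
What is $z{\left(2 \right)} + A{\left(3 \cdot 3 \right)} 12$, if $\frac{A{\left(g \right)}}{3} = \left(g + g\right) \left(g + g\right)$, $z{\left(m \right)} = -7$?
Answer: $11657$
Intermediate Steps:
$A{\left(g \right)} = 12 g^{2}$ ($A{\left(g \right)} = 3 \left(g + g\right) \left(g + g\right) = 3 \cdot 2 g 2 g = 3 \cdot 4 g^{2} = 12 g^{2}$)
$z{\left(2 \right)} + A{\left(3 \cdot 3 \right)} 12 = -7 + 12 \left(3 \cdot 3\right)^{2} \cdot 12 = -7 + 12 \cdot 9^{2} \cdot 12 = -7 + 12 \cdot 81 \cdot 12 = -7 + 972 \cdot 12 = -7 + 11664 = 11657$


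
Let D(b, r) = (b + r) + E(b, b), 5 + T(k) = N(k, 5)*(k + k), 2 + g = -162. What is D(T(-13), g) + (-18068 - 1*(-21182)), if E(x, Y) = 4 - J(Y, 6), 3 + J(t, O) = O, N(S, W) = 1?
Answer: 2920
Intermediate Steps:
J(t, O) = -3 + O
g = -164 (g = -2 - 162 = -164)
E(x, Y) = 1 (E(x, Y) = 4 - (-3 + 6) = 4 - 1*3 = 4 - 3 = 1)
T(k) = -5 + 2*k (T(k) = -5 + 1*(k + k) = -5 + 1*(2*k) = -5 + 2*k)
D(b, r) = 1 + b + r (D(b, r) = (b + r) + 1 = 1 + b + r)
D(T(-13), g) + (-18068 - 1*(-21182)) = (1 + (-5 + 2*(-13)) - 164) + (-18068 - 1*(-21182)) = (1 + (-5 - 26) - 164) + (-18068 + 21182) = (1 - 31 - 164) + 3114 = -194 + 3114 = 2920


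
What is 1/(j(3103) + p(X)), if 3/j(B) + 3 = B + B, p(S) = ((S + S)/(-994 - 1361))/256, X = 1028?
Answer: -467458080/1368091 ≈ -341.69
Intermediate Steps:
p(S) = -S/301440 (p(S) = ((2*S)/(-2355))*(1/256) = ((2*S)*(-1/2355))*(1/256) = -2*S/2355*(1/256) = -S/301440)
j(B) = 3/(-3 + 2*B) (j(B) = 3/(-3 + (B + B)) = 3/(-3 + 2*B))
1/(j(3103) + p(X)) = 1/(3/(-3 + 2*3103) - 1/301440*1028) = 1/(3/(-3 + 6206) - 257/75360) = 1/(3/6203 - 257/75360) = 1/(-1368091/467458080) = -467458080/1368091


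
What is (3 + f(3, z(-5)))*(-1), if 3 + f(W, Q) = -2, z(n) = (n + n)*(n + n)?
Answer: 2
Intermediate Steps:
z(n) = 4*n² (z(n) = (2*n)*(2*n) = 4*n²)
f(W, Q) = -5 (f(W, Q) = -3 - 2 = -5)
(3 + f(3, z(-5)))*(-1) = (3 - 5)*(-1) = -2*(-1) = 2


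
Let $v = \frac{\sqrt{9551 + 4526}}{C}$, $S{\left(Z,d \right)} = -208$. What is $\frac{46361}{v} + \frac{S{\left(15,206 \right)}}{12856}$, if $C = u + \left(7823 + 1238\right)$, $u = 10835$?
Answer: $- \frac{26}{1607} + \frac{131771208 \sqrt{14077}}{2011} \approx 7.7743 \cdot 10^{6}$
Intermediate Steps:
$C = 19896$ ($C = 10835 + \left(7823 + 1238\right) = 10835 + 9061 = 19896$)
$v = \frac{\sqrt{14077}}{19896}$ ($v = \frac{\sqrt{9551 + 4526}}{19896} = \sqrt{14077} \cdot \frac{1}{19896} = \frac{\sqrt{14077}}{19896} \approx 0.0059633$)
$\frac{46361}{v} + \frac{S{\left(15,206 \right)}}{12856} = \frac{46361}{\frac{1}{19896} \sqrt{14077}} - \frac{208}{12856} = 46361 \frac{19896 \sqrt{14077}}{14077} - \frac{26}{1607} = \frac{131771208 \sqrt{14077}}{2011} - \frac{26}{1607} = - \frac{26}{1607} + \frac{131771208 \sqrt{14077}}{2011}$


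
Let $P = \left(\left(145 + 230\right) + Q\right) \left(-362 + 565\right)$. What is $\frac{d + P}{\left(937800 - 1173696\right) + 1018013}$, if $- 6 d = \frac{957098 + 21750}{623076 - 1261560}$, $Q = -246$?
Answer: $\frac{12540107737}{374526892971} \approx 0.033483$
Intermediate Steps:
$d = \frac{122356}{478863}$ ($d = - \frac{\left(957098 + 21750\right) \frac{1}{623076 - 1261560}}{6} = - \frac{978848 \frac{1}{-638484}}{6} = - \frac{978848 \left(- \frac{1}{638484}\right)}{6} = \left(- \frac{1}{6}\right) \left(- \frac{244712}{159621}\right) = \frac{122356}{478863} \approx 0.25551$)
$P = 26187$ ($P = \left(\left(145 + 230\right) - 246\right) \left(-362 + 565\right) = \left(375 - 246\right) 203 = 129 \cdot 203 = 26187$)
$\frac{d + P}{\left(937800 - 1173696\right) + 1018013} = \frac{\frac{122356}{478863} + 26187}{\left(937800 - 1173696\right) + 1018013} = \frac{12540107737}{478863 \left(\left(937800 - 1173696\right) + 1018013\right)} = \frac{12540107737}{478863 \left(-235896 + 1018013\right)} = \frac{12540107737}{478863 \cdot 782117} = \frac{12540107737}{478863} \cdot \frac{1}{782117} = \frac{12540107737}{374526892971}$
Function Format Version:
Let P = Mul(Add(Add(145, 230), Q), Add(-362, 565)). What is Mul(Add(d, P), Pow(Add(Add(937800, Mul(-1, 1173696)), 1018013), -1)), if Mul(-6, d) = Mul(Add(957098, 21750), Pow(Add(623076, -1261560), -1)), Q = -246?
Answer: Rational(12540107737, 374526892971) ≈ 0.033483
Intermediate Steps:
d = Rational(122356, 478863) (d = Mul(Rational(-1, 6), Mul(Add(957098, 21750), Pow(Add(623076, -1261560), -1))) = Mul(Rational(-1, 6), Mul(978848, Pow(-638484, -1))) = Mul(Rational(-1, 6), Mul(978848, Rational(-1, 638484))) = Mul(Rational(-1, 6), Rational(-244712, 159621)) = Rational(122356, 478863) ≈ 0.25551)
P = 26187 (P = Mul(Add(Add(145, 230), -246), Add(-362, 565)) = Mul(Add(375, -246), 203) = Mul(129, 203) = 26187)
Mul(Add(d, P), Pow(Add(Add(937800, Mul(-1, 1173696)), 1018013), -1)) = Mul(Add(Rational(122356, 478863), 26187), Pow(Add(Add(937800, Mul(-1, 1173696)), 1018013), -1)) = Mul(Rational(12540107737, 478863), Pow(Add(Add(937800, -1173696), 1018013), -1)) = Mul(Rational(12540107737, 478863), Pow(Add(-235896, 1018013), -1)) = Mul(Rational(12540107737, 478863), Pow(782117, -1)) = Mul(Rational(12540107737, 478863), Rational(1, 782117)) = Rational(12540107737, 374526892971)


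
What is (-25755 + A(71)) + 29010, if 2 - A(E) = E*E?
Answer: -1784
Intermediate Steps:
A(E) = 2 - E**2 (A(E) = 2 - E*E = 2 - E**2)
(-25755 + A(71)) + 29010 = (-25755 + (2 - 1*71**2)) + 29010 = (-25755 + (2 - 1*5041)) + 29010 = (-25755 + (2 - 5041)) + 29010 = (-25755 - 5039) + 29010 = -30794 + 29010 = -1784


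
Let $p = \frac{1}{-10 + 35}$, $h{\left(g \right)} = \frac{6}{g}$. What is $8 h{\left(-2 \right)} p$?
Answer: $- \frac{24}{25} \approx -0.96$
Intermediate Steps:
$p = \frac{1}{25} \approx 0.04$
$8 h{\left(-2 \right)} p = 8 \frac{6}{-2} \cdot \frac{1}{25} = 8 \cdot 6 \left(- \frac{1}{2}\right) \frac{1}{25} = 8 \left(-3\right) \frac{1}{25} = \left(-24\right) \frac{1}{25} = - \frac{24}{25}$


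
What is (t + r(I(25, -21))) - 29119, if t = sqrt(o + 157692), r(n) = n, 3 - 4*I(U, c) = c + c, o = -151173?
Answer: -116431/4 + sqrt(6519) ≈ -29027.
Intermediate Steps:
I(U, c) = 3/4 - c/2 (I(U, c) = 3/4 - (c + c)/4 = 3/4 - c/2)
t = sqrt(6519) (t = sqrt(-151173 + 157692) = sqrt(6519) ≈ 80.740)
(t + r(I(25, -21))) - 29119 = (sqrt(6519) + (3/4 - 1/2*(-21))) - 29119 = (sqrt(6519) + (3/4 + 21/2)) - 29119 = (sqrt(6519) + 45/4) - 29119 = (45/4 + sqrt(6519)) - 29119 = -116431/4 + sqrt(6519)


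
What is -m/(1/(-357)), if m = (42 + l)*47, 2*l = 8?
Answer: 771834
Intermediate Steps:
l = 4 (l = (1/2)*8 = 4)
m = 2162 (m = (42 + 4)*47 = 46*47 = 2162)
-m/(1/(-357)) = -2162/(1/(-357)) = -2162/(-1/357) = -2162*(-357) = -1*(-771834) = 771834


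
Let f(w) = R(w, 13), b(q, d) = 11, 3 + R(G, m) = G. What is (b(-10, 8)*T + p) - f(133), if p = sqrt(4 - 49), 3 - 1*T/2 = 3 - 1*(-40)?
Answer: -1010 + 3*I*sqrt(5) ≈ -1010.0 + 6.7082*I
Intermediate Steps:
R(G, m) = -3 + G
T = -80 (T = 6 - 2*(3 - 1*(-40)) = 6 - 2*(3 + 40) = 6 - 2*43 = 6 - 86 = -80)
f(w) = -3 + w
p = 3*I*sqrt(5) (p = sqrt(-45) = 3*I*sqrt(5) ≈ 6.7082*I)
(b(-10, 8)*T + p) - f(133) = (11*(-80) + 3*I*sqrt(5)) - (-3 + 133) = (-880 + 3*I*sqrt(5)) - 1*130 = (-880 + 3*I*sqrt(5)) - 130 = -1010 + 3*I*sqrt(5)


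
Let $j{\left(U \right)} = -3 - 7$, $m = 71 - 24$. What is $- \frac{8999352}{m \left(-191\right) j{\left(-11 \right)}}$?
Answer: $- \frac{4499676}{44885} \approx -100.25$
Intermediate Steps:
$m = 47$
$j{\left(U \right)} = -10$ ($j{\left(U \right)} = -3 - 7 = -10$)
$- \frac{8999352}{m \left(-191\right) j{\left(-11 \right)}} = - \frac{8999352}{47 \left(-191\right) \left(-10\right)} = - \frac{8999352}{\left(-8977\right) \left(-10\right)} = - \frac{8999352}{89770} = \left(-8999352\right) \frac{1}{89770} = - \frac{4499676}{44885}$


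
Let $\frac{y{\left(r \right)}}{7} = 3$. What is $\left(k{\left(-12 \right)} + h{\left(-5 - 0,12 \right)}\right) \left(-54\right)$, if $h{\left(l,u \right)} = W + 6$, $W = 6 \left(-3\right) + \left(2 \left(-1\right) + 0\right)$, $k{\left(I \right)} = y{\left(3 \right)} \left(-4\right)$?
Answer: $5292$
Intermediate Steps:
$y{\left(r \right)} = 21$ ($y{\left(r \right)} = 7 \cdot 3 = 21$)
$k{\left(I \right)} = -84$ ($k{\left(I \right)} = 21 \left(-4\right) = -84$)
$W = -20$ ($W = -18 + \left(-2 + 0\right) = -18 - 2 = -20$)
$h{\left(l,u \right)} = -14$ ($h{\left(l,u \right)} = -20 + 6 = -14$)
$\left(k{\left(-12 \right)} + h{\left(-5 - 0,12 \right)}\right) \left(-54\right) = \left(-84 - 14\right) \left(-54\right) = \left(-98\right) \left(-54\right) = 5292$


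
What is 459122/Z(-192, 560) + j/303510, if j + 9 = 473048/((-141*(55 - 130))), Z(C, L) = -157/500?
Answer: -736803175028923939/503910065250 ≈ -1.4622e+6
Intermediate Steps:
Z(C, L) = -157/500 (Z(C, L) = -157*1/500 = -157/500)
j = 377873/10575 (j = -9 + 473048/((-141*(55 - 130))) = -9 + 473048/((-141*(-75))) = -9 + 473048/10575 = 377873/10575 ≈ 35.733)
459122/Z(-192, 560) + j/303510 = 459122/(-157/500) + (377873/10575)/303510 = 459122*(-500/157) + (377873/10575)*(1/303510) = -229561000/157 + 377873/3209618250 = -736803175028923939/503910065250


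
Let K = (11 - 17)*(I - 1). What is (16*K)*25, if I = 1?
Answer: 0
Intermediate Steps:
K = 0 (K = (11 - 17)*(1 - 1) = -6*0 = 0)
(16*K)*25 = (16*0)*25 = 0*25 = 0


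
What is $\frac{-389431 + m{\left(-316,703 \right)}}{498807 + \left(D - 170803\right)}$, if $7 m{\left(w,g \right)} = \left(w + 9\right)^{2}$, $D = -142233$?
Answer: $- \frac{2631768}{1300397} \approx -2.0238$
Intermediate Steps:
$m{\left(w,g \right)} = \frac{\left(9 + w\right)^{2}}{7}$ ($m{\left(w,g \right)} = \frac{\left(w + 9\right)^{2}}{7} = \frac{\left(9 + w\right)^{2}}{7}$)
$\frac{-389431 + m{\left(-316,703 \right)}}{498807 + \left(D - 170803\right)} = \frac{-389431 + \frac{\left(9 - 316\right)^{2}}{7}}{498807 - 313036} = \frac{-389431 + \frac{\left(-307\right)^{2}}{7}}{498807 - 313036} = \frac{-389431 + \frac{1}{7} \cdot 94249}{498807 - 313036} = \frac{-389431 + \frac{94249}{7}}{185771} = \left(- \frac{2631768}{7}\right) \frac{1}{185771} = - \frac{2631768}{1300397}$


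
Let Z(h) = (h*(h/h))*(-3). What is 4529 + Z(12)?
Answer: 4493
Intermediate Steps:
Z(h) = -3*h (Z(h) = (h*1)*(-3) = h*(-3) = -3*h)
4529 + Z(12) = 4529 - 3*12 = 4529 - 36 = 4493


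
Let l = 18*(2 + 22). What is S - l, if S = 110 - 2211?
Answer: -2533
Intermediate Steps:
l = 432 (l = 18*24 = 432)
S = -2101
S - l = -2101 - 1*432 = -2101 - 432 = -2533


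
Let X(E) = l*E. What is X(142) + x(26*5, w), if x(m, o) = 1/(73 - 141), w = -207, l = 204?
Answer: 1969823/68 ≈ 28968.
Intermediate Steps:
X(E) = 204*E
x(m, o) = -1/68 (x(m, o) = 1/(-68) = -1/68)
X(142) + x(26*5, w) = 204*142 - 1/68 = 28968 - 1/68 = 1969823/68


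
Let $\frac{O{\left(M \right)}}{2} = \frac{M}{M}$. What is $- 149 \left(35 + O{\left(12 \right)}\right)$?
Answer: $-5513$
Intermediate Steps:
$O{\left(M \right)} = 2$ ($O{\left(M \right)} = 2 \frac{M}{M} = 2 \cdot 1 = 2$)
$- 149 \left(35 + O{\left(12 \right)}\right) = - 149 \left(35 + 2\right) = \left(-149\right) 37 = -5513$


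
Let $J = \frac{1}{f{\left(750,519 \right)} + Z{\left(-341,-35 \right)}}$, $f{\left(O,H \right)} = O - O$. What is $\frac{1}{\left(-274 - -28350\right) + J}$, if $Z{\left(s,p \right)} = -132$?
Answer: $\frac{132}{3706031} \approx 3.5618 \cdot 10^{-5}$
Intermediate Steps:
$f{\left(O,H \right)} = 0$
$J = - \frac{1}{132}$ ($J = \frac{1}{0 - 132} = \frac{1}{-132} = - \frac{1}{132} \approx -0.0075758$)
$\frac{1}{\left(-274 - -28350\right) + J} = \frac{1}{\left(-274 - -28350\right) - \frac{1}{132}} = \frac{1}{\left(-274 + 28350\right) - \frac{1}{132}} = \frac{1}{28076 - \frac{1}{132}} = \frac{1}{\frac{3706031}{132}} = \frac{132}{3706031}$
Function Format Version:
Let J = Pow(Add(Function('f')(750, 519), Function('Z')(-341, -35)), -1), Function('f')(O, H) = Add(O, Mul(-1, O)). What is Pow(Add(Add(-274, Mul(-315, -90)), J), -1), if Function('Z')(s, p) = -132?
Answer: Rational(132, 3706031) ≈ 3.5618e-5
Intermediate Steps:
Function('f')(O, H) = 0
J = Rational(-1, 132) (J = Pow(Add(0, -132), -1) = Pow(-132, -1) = Rational(-1, 132) ≈ -0.0075758)
Pow(Add(Add(-274, Mul(-315, -90)), J), -1) = Pow(Add(Add(-274, Mul(-315, -90)), Rational(-1, 132)), -1) = Pow(Add(Add(-274, 28350), Rational(-1, 132)), -1) = Pow(Add(28076, Rational(-1, 132)), -1) = Pow(Rational(3706031, 132), -1) = Rational(132, 3706031)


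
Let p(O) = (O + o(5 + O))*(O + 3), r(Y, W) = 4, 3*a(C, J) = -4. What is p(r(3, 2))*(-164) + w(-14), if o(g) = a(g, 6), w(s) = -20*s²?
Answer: -20944/3 ≈ -6981.3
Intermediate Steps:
a(C, J) = -4/3 (a(C, J) = (⅓)*(-4) = -4/3)
o(g) = -4/3
p(O) = (3 + O)*(-4/3 + O) (p(O) = (O - 4/3)*(O + 3) = (-4/3 + O)*(3 + O) = (3 + O)*(-4/3 + O))
p(r(3, 2))*(-164) + w(-14) = (-4 + 4² + (5/3)*4)*(-164) - 20*(-14)² = (-4 + 16 + 20/3)*(-164) - 20*196 = (56/3)*(-164) - 3920 = -9184/3 - 3920 = -20944/3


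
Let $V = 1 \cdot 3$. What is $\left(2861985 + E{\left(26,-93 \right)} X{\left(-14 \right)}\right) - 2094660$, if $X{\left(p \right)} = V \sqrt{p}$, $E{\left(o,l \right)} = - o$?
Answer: $767325 - 78 i \sqrt{14} \approx 7.6733 \cdot 10^{5} - 291.85 i$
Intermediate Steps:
$V = 3$
$X{\left(p \right)} = 3 \sqrt{p}$
$\left(2861985 + E{\left(26,-93 \right)} X{\left(-14 \right)}\right) - 2094660 = \left(2861985 + \left(-1\right) 26 \cdot 3 \sqrt{-14}\right) - 2094660 = \left(2861985 - 26 \cdot 3 i \sqrt{14}\right) - 2094660 = \left(2861985 - 78 i \sqrt{14}\right) - 2094660 = 767325 - 78 i \sqrt{14}$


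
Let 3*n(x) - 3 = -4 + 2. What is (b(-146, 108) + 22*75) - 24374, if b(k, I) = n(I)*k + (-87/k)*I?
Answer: -4973120/219 ≈ -22708.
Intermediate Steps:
n(x) = ⅓ (n(x) = 1 + (-4 + 2)/3 = 1 + (⅓)*(-2) = 1 - ⅔ = ⅓)
b(k, I) = k/3 - 87*I/k (b(k, I) = k/3 + (-87/k)*I = k/3 - 87*I/k)
(b(-146, 108) + 22*75) - 24374 = (((⅓)*(-146) - 87*108/(-146)) + 22*75) - 24374 = ((-146/3 - 87*108*(-1/146)) + 1650) - 24374 = ((-146/3 + 4698/73) + 1650) - 24374 = (3436/219 + 1650) - 24374 = 364786/219 - 24374 = -4973120/219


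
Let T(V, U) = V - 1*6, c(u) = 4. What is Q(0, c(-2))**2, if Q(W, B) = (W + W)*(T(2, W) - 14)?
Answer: 0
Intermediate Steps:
T(V, U) = -6 + V (T(V, U) = V - 6 = -6 + V)
Q(W, B) = -36*W (Q(W, B) = (W + W)*((-6 + 2) - 14) = (2*W)*(-4 - 14) = (2*W)*(-18) = -36*W)
Q(0, c(-2))**2 = (-36*0)**2 = 0**2 = 0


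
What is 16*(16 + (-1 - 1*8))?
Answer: 112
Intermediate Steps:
16*(16 + (-1 - 1*8)) = 16*(16 + (-1 - 8)) = 16*(16 - 9) = 16*7 = 112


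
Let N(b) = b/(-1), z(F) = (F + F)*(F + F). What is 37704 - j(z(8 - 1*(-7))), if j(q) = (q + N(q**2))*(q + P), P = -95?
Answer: 651363204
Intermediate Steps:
z(F) = 4*F**2 (z(F) = (2*F)*(2*F) = 4*F**2)
N(b) = -b (N(b) = b*(-1) = -b)
j(q) = (-95 + q)*(q - q**2) (j(q) = (q - q**2)*(q - 95) = (q - q**2)*(-95 + q) = (-95 + q)*(q - q**2))
37704 - j(z(8 - 1*(-7))) = 37704 - 4*(8 - 1*(-7))**2*(-95 - (4*(8 - 1*(-7))**2)**2 + 96*(4*(8 - 1*(-7))**2)) = 37704 - 4*(8 + 7)**2*(-95 - (4*(8 + 7)**2)**2 + 96*(4*(8 + 7)**2)) = 37704 - 4*15**2*(-95 - (4*15**2)**2 + 96*(4*15**2)) = 37704 - 4*225*(-95 - (4*225)**2 + 96*(4*225)) = 37704 - 900*(-95 - 1*900**2 + 96*900) = 37704 - 900*(-95 - 1*810000 + 86400) = 37704 - 900*(-95 - 810000 + 86400) = 37704 - 900*(-723695) = 37704 - 1*(-651325500) = 37704 + 651325500 = 651363204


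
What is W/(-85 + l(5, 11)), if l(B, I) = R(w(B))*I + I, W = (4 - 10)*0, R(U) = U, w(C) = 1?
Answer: 0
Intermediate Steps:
W = 0 (W = -6*0 = 0)
l(B, I) = 2*I (l(B, I) = 1*I + I = I + I = 2*I)
W/(-85 + l(5, 11)) = 0/(-85 + 2*11) = 0/(-85 + 22) = 0/(-63) = 0*(-1/63) = 0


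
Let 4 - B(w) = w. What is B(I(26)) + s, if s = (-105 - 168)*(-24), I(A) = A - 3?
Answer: 6533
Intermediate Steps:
I(A) = -3 + A
B(w) = 4 - w
s = 6552 (s = -273*(-24) = 6552)
B(I(26)) + s = (4 - (-3 + 26)) + 6552 = (4 - 1*23) + 6552 = (4 - 23) + 6552 = -19 + 6552 = 6533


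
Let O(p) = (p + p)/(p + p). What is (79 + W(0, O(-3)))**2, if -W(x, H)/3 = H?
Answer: 5776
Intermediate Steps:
O(p) = 1 (O(p) = (2*p)/((2*p)) = (2*p)*(1/(2*p)) = 1)
W(x, H) = -3*H
(79 + W(0, O(-3)))**2 = (79 - 3*1)**2 = (79 - 3)**2 = 76**2 = 5776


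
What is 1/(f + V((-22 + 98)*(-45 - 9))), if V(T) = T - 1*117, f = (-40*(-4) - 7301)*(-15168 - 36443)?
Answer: 1/368549930 ≈ 2.7133e-9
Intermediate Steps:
f = 368554151 (f = (160 - 7301)*(-51611) = -7141*(-51611) = 368554151)
V(T) = -117 + T (V(T) = T - 117 = -117 + T)
1/(f + V((-22 + 98)*(-45 - 9))) = 1/(368554151 + (-117 + (-22 + 98)*(-45 - 9))) = 1/(368554151 + (-117 + 76*(-54))) = 1/(368554151 + (-117 - 4104)) = 1/(368554151 - 4221) = 1/368549930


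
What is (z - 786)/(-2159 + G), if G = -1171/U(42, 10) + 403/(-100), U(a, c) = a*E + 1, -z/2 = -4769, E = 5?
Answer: -184667200/45757033 ≈ -4.0358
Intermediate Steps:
z = 9538 (z = -2*(-4769) = 9538)
U(a, c) = 1 + 5*a (U(a, c) = a*5 + 1 = 5*a + 1 = 1 + 5*a)
G = -202133/21100 (G = -1171/(1 + 5*42) + 403/(-100) = -1171/(1 + 210) + 403*(-1/100) = -1171/211 - 403/100 = -202133/21100 ≈ -9.5798)
(z - 786)/(-2159 + G) = (9538 - 786)/(-2159 - 202133/21100) = 8752/(-45757033/21100) = 8752*(-21100/45757033) = -184667200/45757033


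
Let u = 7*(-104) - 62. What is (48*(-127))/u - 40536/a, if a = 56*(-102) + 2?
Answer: 668316/45109 ≈ 14.816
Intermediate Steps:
u = -790 (u = -728 - 62 = -790)
a = -5710 (a = -5712 + 2 = -5710)
(48*(-127))/u - 40536/a = (48*(-127))/(-790) - 40536/(-5710) = -6096*(-1/790) - 40536*(-1/5710) = 3048/395 + 20268/2855 = 668316/45109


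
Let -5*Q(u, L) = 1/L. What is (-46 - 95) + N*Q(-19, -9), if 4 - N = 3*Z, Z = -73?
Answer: -6122/45 ≈ -136.04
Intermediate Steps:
N = 223 (N = 4 - 3*(-73) = 4 - 1*(-219) = 4 + 219 = 223)
Q(u, L) = -1/(5*L)
(-46 - 95) + N*Q(-19, -9) = (-46 - 95) + 223*(-1/5/(-9)) = -141 + 223*(-1/5*(-1/9)) = -141 + 223*(1/45) = -141 + 223/45 = -6122/45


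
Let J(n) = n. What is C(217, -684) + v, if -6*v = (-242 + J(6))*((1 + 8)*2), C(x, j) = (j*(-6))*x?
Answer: 891276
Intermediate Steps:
C(x, j) = -6*j*x (C(x, j) = (-6*j)*x = -6*j*x)
v = 708 (v = -(-242 + 6)*(1 + 8)*2/6 = -(-118)*9*2/3 = -(-118)*18/3 = -1/6*(-4248) = 708)
C(217, -684) + v = -6*(-684)*217 + 708 = 890568 + 708 = 891276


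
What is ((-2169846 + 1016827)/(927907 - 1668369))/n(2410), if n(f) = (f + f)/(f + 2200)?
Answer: 531541759/356902684 ≈ 1.4893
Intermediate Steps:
n(f) = 2*f/(2200 + f) (n(f) = (2*f)/(2200 + f) = 2*f/(2200 + f))
((-2169846 + 1016827)/(927907 - 1668369))/n(2410) = ((-2169846 + 1016827)/(927907 - 1668369))/((2*2410/(2200 + 2410))) = (-1153019/(-740462))/((2*2410/4610)) = (-1153019*(-1/740462))/((2*2410*(1/4610))) = 1153019/(740462*(482/461)) = (1153019/740462)*(461/482) = 531541759/356902684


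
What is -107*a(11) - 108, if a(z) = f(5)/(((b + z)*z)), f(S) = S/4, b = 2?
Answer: -62311/572 ≈ -108.94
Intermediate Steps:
f(S) = S/4 (f(S) = S*(¼) = S/4)
a(z) = 5/(4*z*(2 + z)) (a(z) = ((¼)*5)/(((2 + z)*z)) = 5/(4*((z*(2 + z)))) = 5*(1/(z*(2 + z)))/4 = 5/(4*z*(2 + z)))
-107*a(11) - 108 = -535/(4*11*(2 + 11)) - 108 = -535/(4*11*13) - 108 = -107*5/572 - 108 = -535/572 - 108 = -62311/572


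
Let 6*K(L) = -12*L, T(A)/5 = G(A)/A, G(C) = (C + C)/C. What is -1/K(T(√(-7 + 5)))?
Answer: I*√2/20 ≈ 0.070711*I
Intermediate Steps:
G(C) = 2 (G(C) = (2*C)/C = 2)
T(A) = 10/A (T(A) = 5*(2/A) = 10/A)
K(L) = -2*L (K(L) = (-12*L)/6 = -2*L)
-1/K(T(√(-7 + 5))) = -1/((-20/(√(-7 + 5)))) = -1/((-20/(√(-2)))) = -1/((-20/(I*√2))) = -1/((-20*(-I*√2/2))) = -1/((-(-10)*I*√2)) = -1/(10*I*√2) = -(-1)*I*√2/20 = I*√2/20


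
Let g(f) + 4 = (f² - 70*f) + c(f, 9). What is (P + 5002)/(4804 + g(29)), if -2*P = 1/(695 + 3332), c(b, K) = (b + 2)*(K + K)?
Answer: 40286107/33577126 ≈ 1.1998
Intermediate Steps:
c(b, K) = 2*K*(2 + b) (c(b, K) = (2 + b)*(2*K) = 2*K*(2 + b))
g(f) = 32 + f² - 52*f (g(f) = -4 + ((f² - 70*f) + 2*9*(2 + f)) = -4 + ((f² - 70*f) + (36 + 18*f)) = -4 + (36 + f² - 52*f) = 32 + f² - 52*f)
P = -1/8054 (P = -1/(2*(695 + 3332)) = -½/4027 = -½*1/4027 = -1/8054 ≈ -0.00012416)
(P + 5002)/(4804 + g(29)) = (-1/8054 + 5002)/(4804 + (32 + 29² - 52*29)) = 40286107/(8054*(4804 + (32 + 841 - 1508))) = 40286107/(8054*(4804 - 635)) = (40286107/8054)/4169 = (40286107/8054)*(1/4169) = 40286107/33577126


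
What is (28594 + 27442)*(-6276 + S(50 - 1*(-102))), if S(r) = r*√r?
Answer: -351681936 + 17034944*√38 ≈ -2.4667e+8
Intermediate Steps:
S(r) = r^(3/2)
(28594 + 27442)*(-6276 + S(50 - 1*(-102))) = (28594 + 27442)*(-6276 + (50 - 1*(-102))^(3/2)) = 56036*(-6276 + (50 + 102)^(3/2)) = 56036*(-6276 + 152^(3/2)) = 56036*(-6276 + 304*√38) = -351681936 + 17034944*√38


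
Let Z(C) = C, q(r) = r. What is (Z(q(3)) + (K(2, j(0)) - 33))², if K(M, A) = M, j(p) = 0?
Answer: 784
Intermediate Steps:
(Z(q(3)) + (K(2, j(0)) - 33))² = (3 + (2 - 33))² = (3 - 31)² = (-28)² = 784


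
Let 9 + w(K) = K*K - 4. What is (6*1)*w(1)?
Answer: -72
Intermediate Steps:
w(K) = -13 + K² (w(K) = -9 + (K*K - 4) = -9 + (K² - 4) = -9 + (-4 + K²) = -13 + K²)
(6*1)*w(1) = (6*1)*(-13 + 1²) = 6*(-13 + 1) = 6*(-12) = -72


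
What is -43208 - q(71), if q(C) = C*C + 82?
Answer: -48331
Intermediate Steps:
q(C) = 82 + C**2 (q(C) = C**2 + 82 = 82 + C**2)
-43208 - q(71) = -43208 - (82 + 71**2) = -43208 - (82 + 5041) = -43208 - 1*5123 = -43208 - 5123 = -48331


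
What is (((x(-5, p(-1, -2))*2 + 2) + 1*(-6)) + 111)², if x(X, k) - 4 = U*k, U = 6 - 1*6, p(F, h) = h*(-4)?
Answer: 13225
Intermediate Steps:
p(F, h) = -4*h
U = 0 (U = 6 - 6 = 0)
x(X, k) = 4 (x(X, k) = 4 + 0*k = 4 + 0 = 4)
(((x(-5, p(-1, -2))*2 + 2) + 1*(-6)) + 111)² = (((4*2 + 2) + 1*(-6)) + 111)² = (((8 + 2) - 6) + 111)² = ((10 - 6) + 111)² = (4 + 111)² = 115² = 13225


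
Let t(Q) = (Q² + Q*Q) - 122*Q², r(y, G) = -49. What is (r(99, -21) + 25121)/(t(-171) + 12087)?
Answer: -25072/3496833 ≈ -0.0071699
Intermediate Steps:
t(Q) = -120*Q² (t(Q) = (Q² + Q²) - 122*Q² = 2*Q² - 122*Q² = -120*Q²)
(r(99, -21) + 25121)/(t(-171) + 12087) = (-49 + 25121)/(-120*(-171)² + 12087) = 25072/(-120*29241 + 12087) = 25072/(-3508920 + 12087) = 25072/(-3496833) = 25072*(-1/3496833) = -25072/3496833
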